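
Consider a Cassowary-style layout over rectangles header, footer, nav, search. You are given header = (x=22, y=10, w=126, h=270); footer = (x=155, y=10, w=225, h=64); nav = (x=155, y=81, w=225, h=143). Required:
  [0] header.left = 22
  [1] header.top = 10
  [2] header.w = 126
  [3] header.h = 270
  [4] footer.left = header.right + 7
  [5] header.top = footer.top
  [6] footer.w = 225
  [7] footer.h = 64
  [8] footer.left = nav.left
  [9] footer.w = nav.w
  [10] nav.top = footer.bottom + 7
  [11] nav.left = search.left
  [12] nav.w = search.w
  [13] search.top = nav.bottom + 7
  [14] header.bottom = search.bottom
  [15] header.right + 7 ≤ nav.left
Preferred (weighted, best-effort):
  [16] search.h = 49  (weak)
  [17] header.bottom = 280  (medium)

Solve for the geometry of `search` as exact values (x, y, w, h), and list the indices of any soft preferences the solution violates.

search = (x=155, y=231, w=225, h=49)
violated soft preferences: none

1. search.x = 155  [nav.left = search.left]
2. search.w = 225  [nav.w = search.w]
3. search.y = 231  [search.top = nav.bottom + 7]
4. search.h = 49  [header.bottom = search.bottom]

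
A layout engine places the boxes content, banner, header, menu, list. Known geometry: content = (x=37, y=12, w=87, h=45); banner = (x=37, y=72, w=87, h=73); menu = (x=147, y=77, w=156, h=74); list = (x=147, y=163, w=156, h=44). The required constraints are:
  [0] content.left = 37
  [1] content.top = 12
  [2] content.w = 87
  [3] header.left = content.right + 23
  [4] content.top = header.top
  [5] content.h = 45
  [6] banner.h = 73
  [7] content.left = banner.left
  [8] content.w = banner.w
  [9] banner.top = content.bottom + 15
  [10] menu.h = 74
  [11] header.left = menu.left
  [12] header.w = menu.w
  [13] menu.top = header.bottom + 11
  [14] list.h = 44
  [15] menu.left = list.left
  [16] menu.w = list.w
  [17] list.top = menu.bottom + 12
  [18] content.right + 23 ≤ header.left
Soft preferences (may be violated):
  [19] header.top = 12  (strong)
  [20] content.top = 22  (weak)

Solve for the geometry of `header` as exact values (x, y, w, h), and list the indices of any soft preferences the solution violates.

header = (x=147, y=12, w=156, h=54)
violated soft preferences: 20

1. header.x = 147  [header.left = content.right + 23]
2. header.y = 12  [content.top = header.top]
3. header.w = 156  [header.w = menu.w]
4. header.h = 54  [menu.top = header.bottom + 11]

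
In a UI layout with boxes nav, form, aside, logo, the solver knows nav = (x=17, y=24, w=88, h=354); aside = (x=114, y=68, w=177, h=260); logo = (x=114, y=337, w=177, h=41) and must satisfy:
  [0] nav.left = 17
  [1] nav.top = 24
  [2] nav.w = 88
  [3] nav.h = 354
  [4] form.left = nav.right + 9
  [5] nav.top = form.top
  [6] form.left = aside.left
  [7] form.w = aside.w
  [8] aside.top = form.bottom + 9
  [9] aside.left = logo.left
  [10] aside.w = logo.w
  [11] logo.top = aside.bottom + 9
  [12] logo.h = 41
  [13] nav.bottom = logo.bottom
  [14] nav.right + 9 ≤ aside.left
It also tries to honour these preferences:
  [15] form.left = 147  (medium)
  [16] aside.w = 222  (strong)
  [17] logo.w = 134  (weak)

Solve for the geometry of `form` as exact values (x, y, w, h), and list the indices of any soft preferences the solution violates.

1. form.x = 114  [form.left = nav.right + 9]
2. form.y = 24  [nav.top = form.top]
3. form.w = 177  [form.w = aside.w]
4. form.h = 35  [aside.top = form.bottom + 9]

form = (x=114, y=24, w=177, h=35)
violated soft preferences: 15, 16, 17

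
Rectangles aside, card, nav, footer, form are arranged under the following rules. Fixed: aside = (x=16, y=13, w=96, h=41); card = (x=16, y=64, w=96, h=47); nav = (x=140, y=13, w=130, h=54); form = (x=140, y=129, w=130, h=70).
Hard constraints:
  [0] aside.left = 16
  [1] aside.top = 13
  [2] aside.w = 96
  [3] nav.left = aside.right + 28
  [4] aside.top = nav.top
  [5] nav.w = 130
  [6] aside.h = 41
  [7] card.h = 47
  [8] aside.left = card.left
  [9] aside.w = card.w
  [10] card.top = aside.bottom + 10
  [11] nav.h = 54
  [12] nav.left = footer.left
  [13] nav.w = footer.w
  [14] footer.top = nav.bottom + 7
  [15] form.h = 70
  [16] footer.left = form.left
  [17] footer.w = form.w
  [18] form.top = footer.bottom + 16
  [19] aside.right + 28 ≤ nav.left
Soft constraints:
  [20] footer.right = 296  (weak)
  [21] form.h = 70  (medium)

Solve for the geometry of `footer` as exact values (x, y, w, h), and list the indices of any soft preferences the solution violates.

footer = (x=140, y=74, w=130, h=39)
violated soft preferences: 20

1. footer.x = 140  [nav.left = footer.left]
2. footer.w = 130  [nav.w = footer.w]
3. footer.y = 74  [footer.top = nav.bottom + 7]
4. footer.h = 39  [form.top = footer.bottom + 16]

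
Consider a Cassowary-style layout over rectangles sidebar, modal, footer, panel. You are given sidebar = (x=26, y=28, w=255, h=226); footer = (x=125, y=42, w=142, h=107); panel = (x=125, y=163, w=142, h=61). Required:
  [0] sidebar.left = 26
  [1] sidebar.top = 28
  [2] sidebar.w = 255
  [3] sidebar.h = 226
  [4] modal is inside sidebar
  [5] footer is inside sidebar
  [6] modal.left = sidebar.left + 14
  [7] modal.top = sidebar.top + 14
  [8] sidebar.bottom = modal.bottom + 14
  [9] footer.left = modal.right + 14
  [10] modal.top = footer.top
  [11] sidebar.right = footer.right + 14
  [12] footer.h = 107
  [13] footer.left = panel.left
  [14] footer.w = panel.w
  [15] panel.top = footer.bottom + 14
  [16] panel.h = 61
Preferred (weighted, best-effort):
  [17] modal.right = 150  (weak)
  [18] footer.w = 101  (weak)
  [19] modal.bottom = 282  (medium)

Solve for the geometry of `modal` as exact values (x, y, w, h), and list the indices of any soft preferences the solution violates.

modal = (x=40, y=42, w=71, h=198)
violated soft preferences: 17, 18, 19

1. modal.x = 40  [modal.left = sidebar.left + 14]
2. modal.y = 42  [modal.top = sidebar.top + 14]
3. modal.h = 198  [sidebar.bottom = modal.bottom + 14]
4. modal.w = 71  [footer.left = modal.right + 14]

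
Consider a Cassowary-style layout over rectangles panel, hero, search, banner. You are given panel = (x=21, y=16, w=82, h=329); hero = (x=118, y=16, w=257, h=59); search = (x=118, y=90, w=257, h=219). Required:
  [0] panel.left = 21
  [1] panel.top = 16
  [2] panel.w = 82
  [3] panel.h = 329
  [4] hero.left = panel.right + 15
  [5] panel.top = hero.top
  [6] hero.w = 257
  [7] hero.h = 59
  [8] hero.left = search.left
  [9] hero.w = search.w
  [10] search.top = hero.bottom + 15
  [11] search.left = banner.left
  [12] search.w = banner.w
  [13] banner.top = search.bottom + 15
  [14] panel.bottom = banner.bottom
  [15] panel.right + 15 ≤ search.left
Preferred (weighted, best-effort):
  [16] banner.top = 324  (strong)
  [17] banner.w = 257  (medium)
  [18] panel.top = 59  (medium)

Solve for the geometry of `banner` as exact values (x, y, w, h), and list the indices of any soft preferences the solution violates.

1. banner.x = 118  [search.left = banner.left]
2. banner.w = 257  [search.w = banner.w]
3. banner.y = 324  [banner.top = search.bottom + 15]
4. banner.h = 21  [panel.bottom = banner.bottom]

banner = (x=118, y=324, w=257, h=21)
violated soft preferences: 18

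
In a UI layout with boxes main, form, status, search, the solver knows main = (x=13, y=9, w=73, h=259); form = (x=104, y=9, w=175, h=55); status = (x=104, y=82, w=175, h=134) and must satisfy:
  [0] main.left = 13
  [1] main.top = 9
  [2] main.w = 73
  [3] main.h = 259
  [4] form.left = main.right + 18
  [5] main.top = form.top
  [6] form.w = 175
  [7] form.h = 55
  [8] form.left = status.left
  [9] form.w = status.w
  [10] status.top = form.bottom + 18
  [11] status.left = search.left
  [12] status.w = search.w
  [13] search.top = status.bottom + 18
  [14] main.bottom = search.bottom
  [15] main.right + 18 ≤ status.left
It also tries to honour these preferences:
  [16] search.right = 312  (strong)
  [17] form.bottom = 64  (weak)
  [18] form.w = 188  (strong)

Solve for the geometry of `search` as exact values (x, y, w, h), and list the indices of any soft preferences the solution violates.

search = (x=104, y=234, w=175, h=34)
violated soft preferences: 16, 18

1. search.x = 104  [status.left = search.left]
2. search.w = 175  [status.w = search.w]
3. search.y = 234  [search.top = status.bottom + 18]
4. search.h = 34  [main.bottom = search.bottom]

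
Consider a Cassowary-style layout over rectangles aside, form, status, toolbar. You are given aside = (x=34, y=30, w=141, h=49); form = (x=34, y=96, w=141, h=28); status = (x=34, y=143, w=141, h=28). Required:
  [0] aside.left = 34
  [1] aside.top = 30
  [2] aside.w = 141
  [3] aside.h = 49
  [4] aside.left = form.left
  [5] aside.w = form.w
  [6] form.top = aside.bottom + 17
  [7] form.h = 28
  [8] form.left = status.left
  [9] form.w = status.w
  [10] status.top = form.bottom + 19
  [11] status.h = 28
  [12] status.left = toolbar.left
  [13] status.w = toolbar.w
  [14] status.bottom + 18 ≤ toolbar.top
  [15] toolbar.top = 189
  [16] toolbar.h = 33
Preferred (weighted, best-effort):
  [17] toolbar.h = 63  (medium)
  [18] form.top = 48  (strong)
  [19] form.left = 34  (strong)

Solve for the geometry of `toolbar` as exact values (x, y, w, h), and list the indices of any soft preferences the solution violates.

1. toolbar.x = 34  [status.left = toolbar.left]
2. toolbar.w = 141  [status.w = toolbar.w]
3. toolbar.y = 189  [toolbar.top = 189]
4. toolbar.h = 33  [toolbar.h = 33]

toolbar = (x=34, y=189, w=141, h=33)
violated soft preferences: 17, 18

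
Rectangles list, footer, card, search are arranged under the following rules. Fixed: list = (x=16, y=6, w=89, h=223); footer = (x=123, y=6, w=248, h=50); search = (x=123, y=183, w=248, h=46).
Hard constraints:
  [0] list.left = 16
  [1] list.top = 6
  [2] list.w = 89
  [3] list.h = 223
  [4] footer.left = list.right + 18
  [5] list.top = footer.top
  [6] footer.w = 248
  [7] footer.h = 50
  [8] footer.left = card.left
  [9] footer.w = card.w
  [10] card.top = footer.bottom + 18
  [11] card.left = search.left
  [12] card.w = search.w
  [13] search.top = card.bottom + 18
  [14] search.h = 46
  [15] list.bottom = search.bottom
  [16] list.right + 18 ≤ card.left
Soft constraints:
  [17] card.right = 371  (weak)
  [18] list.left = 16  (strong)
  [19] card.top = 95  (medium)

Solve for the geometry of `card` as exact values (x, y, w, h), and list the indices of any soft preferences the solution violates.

1. card.x = 123  [footer.left = card.left]
2. card.w = 248  [footer.w = card.w]
3. card.y = 74  [card.top = footer.bottom + 18]
4. card.h = 91  [search.top = card.bottom + 18]

card = (x=123, y=74, w=248, h=91)
violated soft preferences: 19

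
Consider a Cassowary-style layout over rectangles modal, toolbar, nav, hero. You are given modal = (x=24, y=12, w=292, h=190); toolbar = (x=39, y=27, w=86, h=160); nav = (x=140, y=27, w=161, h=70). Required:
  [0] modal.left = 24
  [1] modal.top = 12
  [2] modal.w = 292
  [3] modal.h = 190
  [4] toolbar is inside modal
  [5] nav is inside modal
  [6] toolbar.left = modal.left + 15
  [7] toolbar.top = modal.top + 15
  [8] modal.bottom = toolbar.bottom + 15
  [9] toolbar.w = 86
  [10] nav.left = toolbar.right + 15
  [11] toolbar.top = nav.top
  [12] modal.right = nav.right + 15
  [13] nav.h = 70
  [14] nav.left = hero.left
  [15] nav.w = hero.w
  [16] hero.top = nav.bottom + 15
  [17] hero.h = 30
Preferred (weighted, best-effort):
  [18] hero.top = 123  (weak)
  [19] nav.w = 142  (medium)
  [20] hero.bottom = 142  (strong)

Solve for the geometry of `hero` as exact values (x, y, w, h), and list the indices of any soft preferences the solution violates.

1. hero.x = 140  [nav.left = hero.left]
2. hero.w = 161  [nav.w = hero.w]
3. hero.y = 112  [hero.top = nav.bottom + 15]
4. hero.h = 30  [hero.h = 30]

hero = (x=140, y=112, w=161, h=30)
violated soft preferences: 18, 19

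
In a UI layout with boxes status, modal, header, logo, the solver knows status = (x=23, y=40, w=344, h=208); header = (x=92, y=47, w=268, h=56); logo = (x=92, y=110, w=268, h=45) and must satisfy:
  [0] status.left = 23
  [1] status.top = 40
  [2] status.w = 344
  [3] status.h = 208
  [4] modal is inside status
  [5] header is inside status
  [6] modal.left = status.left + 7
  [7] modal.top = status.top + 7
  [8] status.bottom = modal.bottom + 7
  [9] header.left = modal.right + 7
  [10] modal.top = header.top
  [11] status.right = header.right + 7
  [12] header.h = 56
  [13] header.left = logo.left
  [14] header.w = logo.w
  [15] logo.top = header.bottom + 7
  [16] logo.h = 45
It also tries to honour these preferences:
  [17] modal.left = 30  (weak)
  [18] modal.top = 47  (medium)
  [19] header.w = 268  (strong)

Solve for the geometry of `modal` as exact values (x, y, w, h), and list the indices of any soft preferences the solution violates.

1. modal.x = 30  [modal.left = status.left + 7]
2. modal.y = 47  [modal.top = status.top + 7]
3. modal.h = 194  [status.bottom = modal.bottom + 7]
4. modal.w = 55  [header.left = modal.right + 7]

modal = (x=30, y=47, w=55, h=194)
violated soft preferences: none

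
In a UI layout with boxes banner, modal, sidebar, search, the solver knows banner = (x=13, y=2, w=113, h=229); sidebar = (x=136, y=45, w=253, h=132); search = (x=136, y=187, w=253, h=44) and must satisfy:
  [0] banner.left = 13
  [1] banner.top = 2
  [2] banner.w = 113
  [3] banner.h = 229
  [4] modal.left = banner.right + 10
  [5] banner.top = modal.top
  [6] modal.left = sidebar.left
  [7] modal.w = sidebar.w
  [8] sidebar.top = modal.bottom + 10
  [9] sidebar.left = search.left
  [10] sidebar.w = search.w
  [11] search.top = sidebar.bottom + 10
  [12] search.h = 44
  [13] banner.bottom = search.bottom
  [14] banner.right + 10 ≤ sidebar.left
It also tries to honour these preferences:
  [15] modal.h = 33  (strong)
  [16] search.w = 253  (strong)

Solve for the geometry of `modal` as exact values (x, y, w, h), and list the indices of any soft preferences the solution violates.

modal = (x=136, y=2, w=253, h=33)
violated soft preferences: none

1. modal.x = 136  [modal.left = banner.right + 10]
2. modal.y = 2  [banner.top = modal.top]
3. modal.w = 253  [modal.w = sidebar.w]
4. modal.h = 33  [sidebar.top = modal.bottom + 10]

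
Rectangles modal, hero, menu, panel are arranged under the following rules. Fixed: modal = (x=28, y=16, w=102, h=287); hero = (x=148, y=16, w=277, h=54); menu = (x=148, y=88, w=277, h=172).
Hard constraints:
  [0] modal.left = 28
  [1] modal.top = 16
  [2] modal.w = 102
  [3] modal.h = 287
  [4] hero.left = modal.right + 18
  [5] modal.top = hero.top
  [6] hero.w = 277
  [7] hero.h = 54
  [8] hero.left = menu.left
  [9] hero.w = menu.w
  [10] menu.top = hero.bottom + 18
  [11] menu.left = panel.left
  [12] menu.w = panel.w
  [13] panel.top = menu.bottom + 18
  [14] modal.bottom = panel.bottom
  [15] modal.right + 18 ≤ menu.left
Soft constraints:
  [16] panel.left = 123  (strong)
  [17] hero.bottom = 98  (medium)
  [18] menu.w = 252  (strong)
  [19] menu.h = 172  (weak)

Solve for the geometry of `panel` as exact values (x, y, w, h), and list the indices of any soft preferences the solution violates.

panel = (x=148, y=278, w=277, h=25)
violated soft preferences: 16, 17, 18

1. panel.x = 148  [menu.left = panel.left]
2. panel.w = 277  [menu.w = panel.w]
3. panel.y = 278  [panel.top = menu.bottom + 18]
4. panel.h = 25  [modal.bottom = panel.bottom]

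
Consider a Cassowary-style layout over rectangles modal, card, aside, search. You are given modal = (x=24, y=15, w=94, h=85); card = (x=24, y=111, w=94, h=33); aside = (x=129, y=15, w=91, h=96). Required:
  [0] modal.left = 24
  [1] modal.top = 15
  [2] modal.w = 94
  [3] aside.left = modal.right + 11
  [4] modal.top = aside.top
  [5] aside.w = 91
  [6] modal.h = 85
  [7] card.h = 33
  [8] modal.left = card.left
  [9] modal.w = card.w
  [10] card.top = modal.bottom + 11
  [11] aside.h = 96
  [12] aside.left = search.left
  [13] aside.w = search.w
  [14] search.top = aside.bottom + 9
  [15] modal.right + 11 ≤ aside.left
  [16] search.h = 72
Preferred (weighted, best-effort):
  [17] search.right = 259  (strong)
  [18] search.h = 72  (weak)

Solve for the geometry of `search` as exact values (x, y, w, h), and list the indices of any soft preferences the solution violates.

1. search.x = 129  [aside.left = search.left]
2. search.w = 91  [aside.w = search.w]
3. search.y = 120  [search.top = aside.bottom + 9]
4. search.h = 72  [search.h = 72]

search = (x=129, y=120, w=91, h=72)
violated soft preferences: 17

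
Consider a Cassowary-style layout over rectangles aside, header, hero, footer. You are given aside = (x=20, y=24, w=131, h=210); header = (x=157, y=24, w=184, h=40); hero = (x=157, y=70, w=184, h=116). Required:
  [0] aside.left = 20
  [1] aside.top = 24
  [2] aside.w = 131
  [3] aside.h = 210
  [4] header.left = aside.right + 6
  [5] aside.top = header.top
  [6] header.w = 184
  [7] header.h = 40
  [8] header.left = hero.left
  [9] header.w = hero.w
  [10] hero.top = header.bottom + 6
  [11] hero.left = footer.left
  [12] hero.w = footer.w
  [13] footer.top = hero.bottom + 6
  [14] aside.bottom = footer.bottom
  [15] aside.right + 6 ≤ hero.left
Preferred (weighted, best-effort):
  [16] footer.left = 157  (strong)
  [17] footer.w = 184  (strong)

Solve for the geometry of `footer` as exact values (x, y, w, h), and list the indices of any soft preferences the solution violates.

1. footer.x = 157  [hero.left = footer.left]
2. footer.w = 184  [hero.w = footer.w]
3. footer.y = 192  [footer.top = hero.bottom + 6]
4. footer.h = 42  [aside.bottom = footer.bottom]

footer = (x=157, y=192, w=184, h=42)
violated soft preferences: none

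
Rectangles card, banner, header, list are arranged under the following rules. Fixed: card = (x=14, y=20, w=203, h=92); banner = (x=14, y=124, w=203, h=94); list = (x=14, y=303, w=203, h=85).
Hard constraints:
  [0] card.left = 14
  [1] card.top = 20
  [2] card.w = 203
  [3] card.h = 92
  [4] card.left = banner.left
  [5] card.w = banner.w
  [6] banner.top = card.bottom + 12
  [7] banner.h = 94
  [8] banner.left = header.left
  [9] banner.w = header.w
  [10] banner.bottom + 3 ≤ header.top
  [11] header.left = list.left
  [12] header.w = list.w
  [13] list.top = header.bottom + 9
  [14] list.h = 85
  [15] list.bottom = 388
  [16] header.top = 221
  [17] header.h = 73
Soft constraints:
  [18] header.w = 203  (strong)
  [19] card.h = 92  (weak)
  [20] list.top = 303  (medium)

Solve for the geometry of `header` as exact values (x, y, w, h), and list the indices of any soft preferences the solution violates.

header = (x=14, y=221, w=203, h=73)
violated soft preferences: none

1. header.x = 14  [banner.left = header.left]
2. header.w = 203  [banner.w = header.w]
3. header.y = 221  [header.top = 221]
4. header.h = 73  [header.h = 73]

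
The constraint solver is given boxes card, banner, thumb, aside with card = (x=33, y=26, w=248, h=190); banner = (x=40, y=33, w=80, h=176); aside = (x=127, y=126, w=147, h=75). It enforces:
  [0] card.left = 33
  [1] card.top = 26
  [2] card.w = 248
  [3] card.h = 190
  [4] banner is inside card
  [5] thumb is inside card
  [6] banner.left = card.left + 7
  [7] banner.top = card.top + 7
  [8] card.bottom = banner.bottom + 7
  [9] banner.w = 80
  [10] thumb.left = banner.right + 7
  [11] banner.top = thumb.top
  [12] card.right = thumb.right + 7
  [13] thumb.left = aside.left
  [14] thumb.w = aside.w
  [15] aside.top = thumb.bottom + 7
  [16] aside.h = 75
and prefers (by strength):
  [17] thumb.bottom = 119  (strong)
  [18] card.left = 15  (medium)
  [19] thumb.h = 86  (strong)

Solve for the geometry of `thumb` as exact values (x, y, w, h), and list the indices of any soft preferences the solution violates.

1. thumb.x = 127  [thumb.left = banner.right + 7]
2. thumb.y = 33  [banner.top = thumb.top]
3. thumb.w = 147  [card.right = thumb.right + 7]
4. thumb.h = 86  [aside.top = thumb.bottom + 7]

thumb = (x=127, y=33, w=147, h=86)
violated soft preferences: 18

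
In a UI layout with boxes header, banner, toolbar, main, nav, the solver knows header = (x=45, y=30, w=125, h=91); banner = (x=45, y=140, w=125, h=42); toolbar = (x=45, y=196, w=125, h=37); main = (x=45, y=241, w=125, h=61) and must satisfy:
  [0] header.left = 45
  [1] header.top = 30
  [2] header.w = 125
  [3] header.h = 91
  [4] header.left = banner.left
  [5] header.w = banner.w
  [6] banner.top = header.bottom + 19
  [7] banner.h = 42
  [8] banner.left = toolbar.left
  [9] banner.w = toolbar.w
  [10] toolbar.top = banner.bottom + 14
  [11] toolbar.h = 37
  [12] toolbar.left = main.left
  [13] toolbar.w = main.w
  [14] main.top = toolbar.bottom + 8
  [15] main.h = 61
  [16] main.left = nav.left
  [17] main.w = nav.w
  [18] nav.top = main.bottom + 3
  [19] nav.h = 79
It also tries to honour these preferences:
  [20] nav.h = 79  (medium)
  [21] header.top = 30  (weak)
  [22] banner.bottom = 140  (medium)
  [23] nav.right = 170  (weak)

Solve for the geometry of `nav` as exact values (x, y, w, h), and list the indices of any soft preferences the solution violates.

1. nav.x = 45  [main.left = nav.left]
2. nav.w = 125  [main.w = nav.w]
3. nav.y = 305  [nav.top = main.bottom + 3]
4. nav.h = 79  [nav.h = 79]

nav = (x=45, y=305, w=125, h=79)
violated soft preferences: 22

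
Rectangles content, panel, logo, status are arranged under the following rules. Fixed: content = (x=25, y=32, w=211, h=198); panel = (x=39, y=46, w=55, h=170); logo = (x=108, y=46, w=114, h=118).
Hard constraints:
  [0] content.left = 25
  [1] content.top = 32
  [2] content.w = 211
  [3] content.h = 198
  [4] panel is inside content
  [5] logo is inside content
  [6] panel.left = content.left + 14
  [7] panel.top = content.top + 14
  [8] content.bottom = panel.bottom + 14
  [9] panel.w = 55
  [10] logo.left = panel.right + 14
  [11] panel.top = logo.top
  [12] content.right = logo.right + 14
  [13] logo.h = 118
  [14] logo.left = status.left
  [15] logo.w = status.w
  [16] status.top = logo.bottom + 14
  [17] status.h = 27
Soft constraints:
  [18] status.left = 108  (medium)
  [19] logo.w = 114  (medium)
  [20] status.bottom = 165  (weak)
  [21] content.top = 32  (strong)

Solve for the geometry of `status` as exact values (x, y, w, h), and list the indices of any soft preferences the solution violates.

1. status.x = 108  [logo.left = status.left]
2. status.w = 114  [logo.w = status.w]
3. status.y = 178  [status.top = logo.bottom + 14]
4. status.h = 27  [status.h = 27]

status = (x=108, y=178, w=114, h=27)
violated soft preferences: 20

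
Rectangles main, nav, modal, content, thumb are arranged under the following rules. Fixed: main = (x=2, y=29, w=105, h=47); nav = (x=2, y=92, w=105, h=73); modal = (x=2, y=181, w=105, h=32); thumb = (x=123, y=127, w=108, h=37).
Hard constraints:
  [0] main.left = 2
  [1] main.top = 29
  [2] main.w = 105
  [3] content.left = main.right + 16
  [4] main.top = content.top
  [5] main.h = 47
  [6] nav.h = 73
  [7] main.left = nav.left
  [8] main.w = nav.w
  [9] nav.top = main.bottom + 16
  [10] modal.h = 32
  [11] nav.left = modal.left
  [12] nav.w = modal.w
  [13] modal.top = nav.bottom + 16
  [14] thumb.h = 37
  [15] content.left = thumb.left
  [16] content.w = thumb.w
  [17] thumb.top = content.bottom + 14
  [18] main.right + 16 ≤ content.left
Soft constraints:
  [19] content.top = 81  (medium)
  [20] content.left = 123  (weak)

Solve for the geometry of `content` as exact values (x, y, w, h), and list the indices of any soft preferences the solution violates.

content = (x=123, y=29, w=108, h=84)
violated soft preferences: 19

1. content.x = 123  [content.left = main.right + 16]
2. content.y = 29  [main.top = content.top]
3. content.w = 108  [content.w = thumb.w]
4. content.h = 84  [thumb.top = content.bottom + 14]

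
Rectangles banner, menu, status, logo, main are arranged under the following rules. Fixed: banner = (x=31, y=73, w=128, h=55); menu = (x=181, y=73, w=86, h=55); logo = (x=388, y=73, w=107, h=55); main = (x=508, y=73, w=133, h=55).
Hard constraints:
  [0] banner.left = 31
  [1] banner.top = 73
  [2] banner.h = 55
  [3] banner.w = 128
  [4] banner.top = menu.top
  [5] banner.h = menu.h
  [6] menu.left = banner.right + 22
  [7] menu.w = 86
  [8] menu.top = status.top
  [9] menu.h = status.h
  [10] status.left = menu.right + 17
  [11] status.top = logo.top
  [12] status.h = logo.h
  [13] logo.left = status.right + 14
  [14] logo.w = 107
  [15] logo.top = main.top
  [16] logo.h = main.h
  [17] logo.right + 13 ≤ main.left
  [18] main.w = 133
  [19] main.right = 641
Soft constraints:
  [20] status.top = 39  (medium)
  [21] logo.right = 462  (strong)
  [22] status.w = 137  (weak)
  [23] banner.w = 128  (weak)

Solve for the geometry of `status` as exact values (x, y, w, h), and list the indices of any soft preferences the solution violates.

1. status.y = 73  [menu.top = status.top]
2. status.h = 55  [menu.h = status.h]
3. status.x = 284  [status.left = menu.right + 17]
4. status.w = 90  [logo.left = status.right + 14]

status = (x=284, y=73, w=90, h=55)
violated soft preferences: 20, 21, 22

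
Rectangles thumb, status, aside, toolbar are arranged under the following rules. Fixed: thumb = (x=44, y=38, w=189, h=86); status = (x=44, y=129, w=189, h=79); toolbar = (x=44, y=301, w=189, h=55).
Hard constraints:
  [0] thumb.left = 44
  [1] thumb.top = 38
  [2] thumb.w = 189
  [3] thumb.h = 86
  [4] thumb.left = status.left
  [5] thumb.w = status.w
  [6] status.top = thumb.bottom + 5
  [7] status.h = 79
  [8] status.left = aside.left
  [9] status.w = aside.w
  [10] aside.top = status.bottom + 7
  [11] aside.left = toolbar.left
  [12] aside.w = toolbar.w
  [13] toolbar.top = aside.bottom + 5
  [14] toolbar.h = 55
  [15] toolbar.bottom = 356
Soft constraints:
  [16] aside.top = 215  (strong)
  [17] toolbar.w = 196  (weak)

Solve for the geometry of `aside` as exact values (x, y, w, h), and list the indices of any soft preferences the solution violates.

aside = (x=44, y=215, w=189, h=81)
violated soft preferences: 17

1. aside.x = 44  [status.left = aside.left]
2. aside.w = 189  [status.w = aside.w]
3. aside.y = 215  [aside.top = status.bottom + 7]
4. aside.h = 81  [toolbar.top = aside.bottom + 5]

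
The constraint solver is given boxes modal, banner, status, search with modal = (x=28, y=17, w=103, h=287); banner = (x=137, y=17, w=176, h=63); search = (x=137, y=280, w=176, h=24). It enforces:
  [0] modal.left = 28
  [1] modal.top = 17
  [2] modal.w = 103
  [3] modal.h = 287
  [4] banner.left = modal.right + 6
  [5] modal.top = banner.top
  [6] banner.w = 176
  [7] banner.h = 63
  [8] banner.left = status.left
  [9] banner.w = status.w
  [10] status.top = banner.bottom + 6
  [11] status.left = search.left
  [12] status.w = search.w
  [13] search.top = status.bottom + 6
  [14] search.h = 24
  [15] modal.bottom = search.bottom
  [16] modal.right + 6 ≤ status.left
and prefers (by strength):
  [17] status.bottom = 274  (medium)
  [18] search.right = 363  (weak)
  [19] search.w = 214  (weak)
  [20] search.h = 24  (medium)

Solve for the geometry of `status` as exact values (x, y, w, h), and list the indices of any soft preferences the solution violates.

1. status.x = 137  [banner.left = status.left]
2. status.w = 176  [banner.w = status.w]
3. status.y = 86  [status.top = banner.bottom + 6]
4. status.h = 188  [search.top = status.bottom + 6]

status = (x=137, y=86, w=176, h=188)
violated soft preferences: 18, 19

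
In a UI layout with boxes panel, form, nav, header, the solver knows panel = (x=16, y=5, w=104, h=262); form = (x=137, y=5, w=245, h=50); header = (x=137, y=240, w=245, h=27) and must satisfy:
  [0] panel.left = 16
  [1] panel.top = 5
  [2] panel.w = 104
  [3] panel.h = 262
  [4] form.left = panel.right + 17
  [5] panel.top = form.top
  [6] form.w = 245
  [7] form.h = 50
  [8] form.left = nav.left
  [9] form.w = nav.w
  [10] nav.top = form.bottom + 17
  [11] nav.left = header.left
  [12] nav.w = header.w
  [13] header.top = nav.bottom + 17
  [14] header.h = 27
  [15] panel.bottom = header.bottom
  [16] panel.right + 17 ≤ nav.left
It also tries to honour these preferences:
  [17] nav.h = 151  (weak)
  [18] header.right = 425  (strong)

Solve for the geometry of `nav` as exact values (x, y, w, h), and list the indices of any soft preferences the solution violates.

1. nav.x = 137  [form.left = nav.left]
2. nav.w = 245  [form.w = nav.w]
3. nav.y = 72  [nav.top = form.bottom + 17]
4. nav.h = 151  [header.top = nav.bottom + 17]

nav = (x=137, y=72, w=245, h=151)
violated soft preferences: 18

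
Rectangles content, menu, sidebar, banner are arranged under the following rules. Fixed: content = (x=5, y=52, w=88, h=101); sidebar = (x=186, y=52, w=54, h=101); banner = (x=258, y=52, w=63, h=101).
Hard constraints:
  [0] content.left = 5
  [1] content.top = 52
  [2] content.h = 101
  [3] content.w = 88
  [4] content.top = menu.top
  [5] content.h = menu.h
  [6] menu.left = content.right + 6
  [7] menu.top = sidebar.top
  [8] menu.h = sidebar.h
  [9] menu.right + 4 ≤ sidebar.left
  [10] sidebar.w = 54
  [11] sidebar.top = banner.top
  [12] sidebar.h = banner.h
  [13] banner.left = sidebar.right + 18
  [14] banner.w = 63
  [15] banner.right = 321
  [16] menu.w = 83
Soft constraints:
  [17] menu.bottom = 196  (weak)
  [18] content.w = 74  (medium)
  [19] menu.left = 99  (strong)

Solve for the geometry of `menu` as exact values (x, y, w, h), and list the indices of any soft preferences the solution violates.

1. menu.y = 52  [content.top = menu.top]
2. menu.h = 101  [content.h = menu.h]
3. menu.x = 99  [menu.left = content.right + 6]
4. menu.w = 83  [menu.w = 83]

menu = (x=99, y=52, w=83, h=101)
violated soft preferences: 17, 18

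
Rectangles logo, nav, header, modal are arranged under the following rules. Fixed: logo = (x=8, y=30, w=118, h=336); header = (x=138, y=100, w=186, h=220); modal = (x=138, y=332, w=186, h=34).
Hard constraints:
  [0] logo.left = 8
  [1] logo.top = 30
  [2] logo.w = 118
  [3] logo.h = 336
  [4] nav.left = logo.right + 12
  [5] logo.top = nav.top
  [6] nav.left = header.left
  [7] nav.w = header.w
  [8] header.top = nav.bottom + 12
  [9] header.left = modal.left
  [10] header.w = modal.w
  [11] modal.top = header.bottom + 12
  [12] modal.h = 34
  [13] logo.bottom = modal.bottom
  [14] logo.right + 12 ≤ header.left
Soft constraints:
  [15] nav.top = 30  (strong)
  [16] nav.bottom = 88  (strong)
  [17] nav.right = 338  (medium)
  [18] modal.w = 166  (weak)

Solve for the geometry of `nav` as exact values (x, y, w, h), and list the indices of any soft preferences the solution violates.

1. nav.x = 138  [nav.left = logo.right + 12]
2. nav.y = 30  [logo.top = nav.top]
3. nav.w = 186  [nav.w = header.w]
4. nav.h = 58  [header.top = nav.bottom + 12]

nav = (x=138, y=30, w=186, h=58)
violated soft preferences: 17, 18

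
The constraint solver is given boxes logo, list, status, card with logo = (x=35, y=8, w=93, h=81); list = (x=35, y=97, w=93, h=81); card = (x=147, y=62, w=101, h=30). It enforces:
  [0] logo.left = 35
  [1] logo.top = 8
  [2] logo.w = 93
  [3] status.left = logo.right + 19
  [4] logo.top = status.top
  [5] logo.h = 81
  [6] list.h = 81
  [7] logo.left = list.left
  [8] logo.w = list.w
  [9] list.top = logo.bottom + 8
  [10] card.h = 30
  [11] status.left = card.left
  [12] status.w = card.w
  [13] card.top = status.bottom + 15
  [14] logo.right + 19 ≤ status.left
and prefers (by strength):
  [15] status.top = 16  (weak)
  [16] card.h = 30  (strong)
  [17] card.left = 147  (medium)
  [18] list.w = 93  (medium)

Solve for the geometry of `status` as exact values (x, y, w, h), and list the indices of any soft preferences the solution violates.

1. status.x = 147  [status.left = logo.right + 19]
2. status.y = 8  [logo.top = status.top]
3. status.w = 101  [status.w = card.w]
4. status.h = 39  [card.top = status.bottom + 15]

status = (x=147, y=8, w=101, h=39)
violated soft preferences: 15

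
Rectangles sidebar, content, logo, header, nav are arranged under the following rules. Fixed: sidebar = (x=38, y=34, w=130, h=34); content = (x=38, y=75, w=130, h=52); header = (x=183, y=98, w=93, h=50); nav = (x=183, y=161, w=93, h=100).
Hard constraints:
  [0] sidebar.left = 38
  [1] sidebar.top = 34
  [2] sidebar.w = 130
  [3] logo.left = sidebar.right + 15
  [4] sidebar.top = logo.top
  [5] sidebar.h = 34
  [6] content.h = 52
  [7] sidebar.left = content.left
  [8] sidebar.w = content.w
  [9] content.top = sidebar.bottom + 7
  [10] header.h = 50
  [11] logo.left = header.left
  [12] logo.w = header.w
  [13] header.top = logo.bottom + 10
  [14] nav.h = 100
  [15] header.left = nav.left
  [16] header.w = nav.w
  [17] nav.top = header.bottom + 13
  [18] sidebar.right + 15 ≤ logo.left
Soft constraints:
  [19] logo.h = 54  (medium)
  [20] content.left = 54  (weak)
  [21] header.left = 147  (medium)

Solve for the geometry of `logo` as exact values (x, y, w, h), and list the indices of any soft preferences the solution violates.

1. logo.x = 183  [logo.left = sidebar.right + 15]
2. logo.y = 34  [sidebar.top = logo.top]
3. logo.w = 93  [logo.w = header.w]
4. logo.h = 54  [header.top = logo.bottom + 10]

logo = (x=183, y=34, w=93, h=54)
violated soft preferences: 20, 21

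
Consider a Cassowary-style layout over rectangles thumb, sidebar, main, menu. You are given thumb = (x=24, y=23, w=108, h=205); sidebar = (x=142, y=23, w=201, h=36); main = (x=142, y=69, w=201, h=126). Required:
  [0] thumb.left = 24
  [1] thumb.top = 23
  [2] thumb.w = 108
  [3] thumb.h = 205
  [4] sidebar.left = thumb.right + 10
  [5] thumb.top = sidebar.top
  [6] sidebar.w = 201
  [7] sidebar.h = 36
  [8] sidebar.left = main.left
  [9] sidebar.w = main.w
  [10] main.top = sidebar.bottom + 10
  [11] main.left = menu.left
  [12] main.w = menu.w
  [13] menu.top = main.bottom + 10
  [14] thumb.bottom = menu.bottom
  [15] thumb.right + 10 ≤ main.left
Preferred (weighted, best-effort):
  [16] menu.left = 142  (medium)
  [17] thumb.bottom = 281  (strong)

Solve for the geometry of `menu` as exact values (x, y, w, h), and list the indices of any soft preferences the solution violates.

1. menu.x = 142  [main.left = menu.left]
2. menu.w = 201  [main.w = menu.w]
3. menu.y = 205  [menu.top = main.bottom + 10]
4. menu.h = 23  [thumb.bottom = menu.bottom]

menu = (x=142, y=205, w=201, h=23)
violated soft preferences: 17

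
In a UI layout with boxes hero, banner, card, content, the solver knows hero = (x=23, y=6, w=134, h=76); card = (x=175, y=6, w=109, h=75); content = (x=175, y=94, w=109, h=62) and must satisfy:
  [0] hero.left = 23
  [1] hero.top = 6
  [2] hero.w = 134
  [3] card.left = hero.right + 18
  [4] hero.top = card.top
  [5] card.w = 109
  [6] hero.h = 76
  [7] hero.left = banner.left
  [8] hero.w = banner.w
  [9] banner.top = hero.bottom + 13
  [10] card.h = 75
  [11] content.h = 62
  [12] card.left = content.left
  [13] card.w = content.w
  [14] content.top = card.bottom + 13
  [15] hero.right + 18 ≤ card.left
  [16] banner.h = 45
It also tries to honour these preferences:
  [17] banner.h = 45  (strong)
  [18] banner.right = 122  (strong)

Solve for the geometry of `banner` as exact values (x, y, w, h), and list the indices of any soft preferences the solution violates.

1. banner.x = 23  [hero.left = banner.left]
2. banner.w = 134  [hero.w = banner.w]
3. banner.y = 95  [banner.top = hero.bottom + 13]
4. banner.h = 45  [banner.h = 45]

banner = (x=23, y=95, w=134, h=45)
violated soft preferences: 18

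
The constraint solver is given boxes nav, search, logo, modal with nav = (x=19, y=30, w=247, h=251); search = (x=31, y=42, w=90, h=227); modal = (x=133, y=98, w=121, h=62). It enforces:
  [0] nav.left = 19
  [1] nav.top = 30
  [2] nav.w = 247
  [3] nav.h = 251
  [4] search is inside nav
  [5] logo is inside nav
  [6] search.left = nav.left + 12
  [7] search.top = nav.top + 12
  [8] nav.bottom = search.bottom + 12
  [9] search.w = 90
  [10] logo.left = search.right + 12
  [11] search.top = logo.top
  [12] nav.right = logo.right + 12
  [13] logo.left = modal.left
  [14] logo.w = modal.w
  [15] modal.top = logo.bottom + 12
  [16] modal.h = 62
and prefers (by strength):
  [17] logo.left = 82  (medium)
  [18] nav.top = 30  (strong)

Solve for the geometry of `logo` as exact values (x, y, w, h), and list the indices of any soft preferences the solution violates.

1. logo.x = 133  [logo.left = search.right + 12]
2. logo.y = 42  [search.top = logo.top]
3. logo.w = 121  [nav.right = logo.right + 12]
4. logo.h = 44  [modal.top = logo.bottom + 12]

logo = (x=133, y=42, w=121, h=44)
violated soft preferences: 17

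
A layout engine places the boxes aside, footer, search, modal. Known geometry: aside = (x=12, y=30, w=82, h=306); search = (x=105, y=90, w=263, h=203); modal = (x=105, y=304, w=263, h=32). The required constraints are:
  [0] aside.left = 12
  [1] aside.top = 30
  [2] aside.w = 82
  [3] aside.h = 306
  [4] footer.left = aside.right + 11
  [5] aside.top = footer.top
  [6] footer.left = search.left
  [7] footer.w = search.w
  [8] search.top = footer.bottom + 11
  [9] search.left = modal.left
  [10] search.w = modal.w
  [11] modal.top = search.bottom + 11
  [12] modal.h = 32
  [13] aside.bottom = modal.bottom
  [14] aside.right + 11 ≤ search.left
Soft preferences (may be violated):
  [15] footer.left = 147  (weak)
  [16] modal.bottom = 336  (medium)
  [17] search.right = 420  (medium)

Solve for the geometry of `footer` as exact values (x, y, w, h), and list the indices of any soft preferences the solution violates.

1. footer.x = 105  [footer.left = aside.right + 11]
2. footer.y = 30  [aside.top = footer.top]
3. footer.w = 263  [footer.w = search.w]
4. footer.h = 49  [search.top = footer.bottom + 11]

footer = (x=105, y=30, w=263, h=49)
violated soft preferences: 15, 17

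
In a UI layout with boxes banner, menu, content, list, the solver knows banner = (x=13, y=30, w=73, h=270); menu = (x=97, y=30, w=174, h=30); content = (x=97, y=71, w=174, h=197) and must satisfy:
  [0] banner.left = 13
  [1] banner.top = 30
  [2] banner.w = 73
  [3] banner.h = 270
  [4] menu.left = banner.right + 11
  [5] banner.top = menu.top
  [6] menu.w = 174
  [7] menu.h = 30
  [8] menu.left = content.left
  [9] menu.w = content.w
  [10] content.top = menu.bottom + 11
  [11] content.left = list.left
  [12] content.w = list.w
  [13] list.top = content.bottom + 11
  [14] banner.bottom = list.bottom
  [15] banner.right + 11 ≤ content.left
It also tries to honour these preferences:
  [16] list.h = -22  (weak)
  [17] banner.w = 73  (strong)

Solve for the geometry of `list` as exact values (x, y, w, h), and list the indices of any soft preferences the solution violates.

list = (x=97, y=279, w=174, h=21)
violated soft preferences: 16

1. list.x = 97  [content.left = list.left]
2. list.w = 174  [content.w = list.w]
3. list.y = 279  [list.top = content.bottom + 11]
4. list.h = 21  [banner.bottom = list.bottom]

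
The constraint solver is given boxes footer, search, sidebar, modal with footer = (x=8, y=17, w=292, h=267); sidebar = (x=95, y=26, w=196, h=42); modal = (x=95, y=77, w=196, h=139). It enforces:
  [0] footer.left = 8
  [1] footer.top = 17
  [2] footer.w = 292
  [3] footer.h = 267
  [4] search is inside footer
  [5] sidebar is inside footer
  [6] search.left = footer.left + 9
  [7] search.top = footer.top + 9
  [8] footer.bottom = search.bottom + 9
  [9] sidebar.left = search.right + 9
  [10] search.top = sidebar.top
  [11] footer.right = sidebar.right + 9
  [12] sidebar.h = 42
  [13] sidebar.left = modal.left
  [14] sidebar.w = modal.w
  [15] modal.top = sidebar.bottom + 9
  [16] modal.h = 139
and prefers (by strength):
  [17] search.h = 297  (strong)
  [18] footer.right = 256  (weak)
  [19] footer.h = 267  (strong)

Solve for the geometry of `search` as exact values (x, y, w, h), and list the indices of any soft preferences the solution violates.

search = (x=17, y=26, w=69, h=249)
violated soft preferences: 17, 18

1. search.x = 17  [search.left = footer.left + 9]
2. search.y = 26  [search.top = footer.top + 9]
3. search.h = 249  [footer.bottom = search.bottom + 9]
4. search.w = 69  [sidebar.left = search.right + 9]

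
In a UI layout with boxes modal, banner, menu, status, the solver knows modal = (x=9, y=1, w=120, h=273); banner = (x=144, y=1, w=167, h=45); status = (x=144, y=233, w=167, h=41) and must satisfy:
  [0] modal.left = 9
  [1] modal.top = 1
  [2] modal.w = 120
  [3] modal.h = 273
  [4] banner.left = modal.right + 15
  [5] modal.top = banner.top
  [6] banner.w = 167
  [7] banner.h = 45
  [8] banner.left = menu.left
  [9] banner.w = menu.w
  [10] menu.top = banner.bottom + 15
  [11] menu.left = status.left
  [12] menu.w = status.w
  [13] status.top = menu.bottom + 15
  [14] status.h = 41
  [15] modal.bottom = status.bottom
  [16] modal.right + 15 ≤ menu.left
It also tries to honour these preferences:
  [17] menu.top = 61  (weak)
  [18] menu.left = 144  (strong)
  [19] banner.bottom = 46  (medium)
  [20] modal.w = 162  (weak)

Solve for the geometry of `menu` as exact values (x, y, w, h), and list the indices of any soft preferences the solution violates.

menu = (x=144, y=61, w=167, h=157)
violated soft preferences: 20

1. menu.x = 144  [banner.left = menu.left]
2. menu.w = 167  [banner.w = menu.w]
3. menu.y = 61  [menu.top = banner.bottom + 15]
4. menu.h = 157  [status.top = menu.bottom + 15]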